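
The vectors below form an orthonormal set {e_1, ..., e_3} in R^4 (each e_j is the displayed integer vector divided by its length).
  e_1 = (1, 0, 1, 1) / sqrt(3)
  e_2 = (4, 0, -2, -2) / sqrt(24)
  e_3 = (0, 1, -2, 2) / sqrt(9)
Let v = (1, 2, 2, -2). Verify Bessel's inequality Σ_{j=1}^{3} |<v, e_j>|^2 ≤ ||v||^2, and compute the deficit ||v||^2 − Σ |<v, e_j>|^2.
Σ |<v, e_j>|^2 = 5; ||v||^2 = 13; deficit = 8

Write each e_j = u_j / sqrt(<u_j, u_j>) where u_j is the displayed integer vector. Then <v, e_j> = <v, u_j> / sqrt(<u_j, u_j>), so |<v, e_j>|^2 = <v, u_j>^2 / <u_j, u_j>.
Coefficients: <v, e_1> = 1/sqrt(3), <v, e_2> = 4/sqrt(24), <v, e_3> = -6/sqrt(9).
Square and sum: Σ |<v, e_j>|^2 = 5.
Compute ||v||^2 = v·v = 13.
Deficit = 13 − 5 = 8 ≥ 0, confirming Bessel's inequality. (The deficit equals ||v − Σ <v,e_j> e_j||^2, the squared distance from v to span{e_j}.)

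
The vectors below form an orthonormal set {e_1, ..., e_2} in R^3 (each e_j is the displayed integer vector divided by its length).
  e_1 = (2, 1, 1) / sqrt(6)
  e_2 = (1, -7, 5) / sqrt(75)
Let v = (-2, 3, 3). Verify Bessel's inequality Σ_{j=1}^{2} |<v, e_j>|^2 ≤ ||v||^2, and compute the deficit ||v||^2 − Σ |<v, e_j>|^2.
Σ |<v, e_j>|^2 = 38/25; ||v||^2 = 22; deficit = 512/25

Write each e_j = u_j / sqrt(<u_j, u_j>) where u_j is the displayed integer vector. Then <v, e_j> = <v, u_j> / sqrt(<u_j, u_j>), so |<v, e_j>|^2 = <v, u_j>^2 / <u_j, u_j>.
Coefficients: <v, e_1> = 2/sqrt(6), <v, e_2> = -8/sqrt(75).
Square and sum: Σ |<v, e_j>|^2 = 38/25.
Compute ||v||^2 = v·v = 22.
Deficit = 22 − 38/25 = 512/25 ≥ 0, confirming Bessel's inequality. (The deficit equals ||v − Σ <v,e_j> e_j||^2, the squared distance from v to span{e_j}.)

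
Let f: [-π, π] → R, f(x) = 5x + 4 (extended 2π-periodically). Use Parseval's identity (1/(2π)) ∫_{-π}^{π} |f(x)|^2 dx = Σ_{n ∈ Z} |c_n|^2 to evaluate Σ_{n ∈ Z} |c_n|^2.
Σ |c_n|^2 = 25π^2/3 + 16

Expand and integrate term by term over [-π, π]:
  ∫ (5x)^2 dx = 25·(2π^3/3); ∫ 2·5·(4)·x dx = 0 (odd integrand); ∫ 4^2 dx = 16·2π.
So (1/(2π)) ∫_{-π}^{π} (5x + 4)^2 dx = 25π^2/3 + 16 = 25π^2/3 + 16.
Parseval ⇒ Σ |c_n|^2 = 25π^2/3 + 16.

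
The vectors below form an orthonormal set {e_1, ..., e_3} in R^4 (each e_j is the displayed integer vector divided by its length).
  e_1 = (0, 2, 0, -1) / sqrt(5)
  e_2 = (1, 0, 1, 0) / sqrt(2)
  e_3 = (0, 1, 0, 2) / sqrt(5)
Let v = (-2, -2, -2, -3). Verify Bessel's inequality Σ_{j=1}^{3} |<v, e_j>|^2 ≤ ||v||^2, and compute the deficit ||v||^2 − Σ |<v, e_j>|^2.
Σ |<v, e_j>|^2 = 21; ||v||^2 = 21; deficit = 0

Write each e_j = u_j / sqrt(<u_j, u_j>) where u_j is the displayed integer vector. Then <v, e_j> = <v, u_j> / sqrt(<u_j, u_j>), so |<v, e_j>|^2 = <v, u_j>^2 / <u_j, u_j>.
Coefficients: <v, e_1> = -1/sqrt(5), <v, e_2> = -4/sqrt(2), <v, e_3> = -8/sqrt(5).
Square and sum: Σ |<v, e_j>|^2 = 21.
Compute ||v||^2 = v·v = 21.
Deficit = 21 − 21 = 0 ≥ 0, confirming Bessel's inequality. (The deficit equals ||v − Σ <v,e_j> e_j||^2, the squared distance from v to span{e_j}.)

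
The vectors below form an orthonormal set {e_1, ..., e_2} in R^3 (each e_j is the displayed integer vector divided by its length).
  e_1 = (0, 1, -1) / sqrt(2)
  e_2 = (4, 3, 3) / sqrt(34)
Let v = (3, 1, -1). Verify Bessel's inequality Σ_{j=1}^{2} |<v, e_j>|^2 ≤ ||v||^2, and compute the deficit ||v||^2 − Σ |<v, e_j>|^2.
Σ |<v, e_j>|^2 = 106/17; ||v||^2 = 11; deficit = 81/17

Write each e_j = u_j / sqrt(<u_j, u_j>) where u_j is the displayed integer vector. Then <v, e_j> = <v, u_j> / sqrt(<u_j, u_j>), so |<v, e_j>|^2 = <v, u_j>^2 / <u_j, u_j>.
Coefficients: <v, e_1> = 2/sqrt(2), <v, e_2> = 12/sqrt(34).
Square and sum: Σ |<v, e_j>|^2 = 106/17.
Compute ||v||^2 = v·v = 11.
Deficit = 11 − 106/17 = 81/17 ≥ 0, confirming Bessel's inequality. (The deficit equals ||v − Σ <v,e_j> e_j||^2, the squared distance from v to span{e_j}.)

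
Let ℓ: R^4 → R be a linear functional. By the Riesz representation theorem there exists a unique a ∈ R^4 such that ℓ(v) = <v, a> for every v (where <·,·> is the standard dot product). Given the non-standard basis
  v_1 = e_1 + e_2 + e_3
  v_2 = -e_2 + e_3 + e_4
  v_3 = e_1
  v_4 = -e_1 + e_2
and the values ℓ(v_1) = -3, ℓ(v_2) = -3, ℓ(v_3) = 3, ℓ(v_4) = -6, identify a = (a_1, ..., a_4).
a = (3, -3, -3, -3)

Write a = (a_1, ..., a_4) in the standard basis. For each basis vector v_i, ℓ(v_i) = <v_i, a> is a linear equation in the a_j's. Collect the n equations into a matrix system V a = ℓ, where row i of V is v_i (expressed in the standard basis). Since V is invertible (lower-triangular with 1s on the diagonal, up to permutation), solve by back-substitution:
  V =
[[1, 1, 1, 0],
 [0, -1, 1, 1],
 [1, 0, 0, 0],
 [-1, 1, 0, 0]]
  V a = (-3, -3, 3, -6)
Solving gives a = (3, -3, -3, -3).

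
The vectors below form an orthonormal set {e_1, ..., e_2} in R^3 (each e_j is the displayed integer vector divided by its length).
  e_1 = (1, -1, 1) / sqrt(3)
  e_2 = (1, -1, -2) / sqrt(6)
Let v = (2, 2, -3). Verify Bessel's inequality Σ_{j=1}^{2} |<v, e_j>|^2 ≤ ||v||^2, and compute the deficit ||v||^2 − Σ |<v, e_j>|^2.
Σ |<v, e_j>|^2 = 9; ||v||^2 = 17; deficit = 8

Write each e_j = u_j / sqrt(<u_j, u_j>) where u_j is the displayed integer vector. Then <v, e_j> = <v, u_j> / sqrt(<u_j, u_j>), so |<v, e_j>|^2 = <v, u_j>^2 / <u_j, u_j>.
Coefficients: <v, e_1> = -3/sqrt(3), <v, e_2> = 6/sqrt(6).
Square and sum: Σ |<v, e_j>|^2 = 9.
Compute ||v||^2 = v·v = 17.
Deficit = 17 − 9 = 8 ≥ 0, confirming Bessel's inequality. (The deficit equals ||v − Σ <v,e_j> e_j||^2, the squared distance from v to span{e_j}.)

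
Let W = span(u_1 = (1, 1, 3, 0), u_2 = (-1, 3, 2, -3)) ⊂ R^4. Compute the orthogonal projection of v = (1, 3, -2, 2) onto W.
proj_W(v) = (-8/63, -16/63, -34/63, 2/21)

Set up U = [u_1 | ... | u_2] ∈ R^(4×2). The projector onto W = col(U) is P = U (U^T U)^(-1) U^T.
Compute U^T U =
  [11, 8]
  [8, 23],
and U^T v = (-2, -2).
Solve U^T U · c = U^T v for the coefficients: c = (-10/63, -2/63). The projection is proj_W(v) = U c.
Check: (v - proj_W(v)) · u_1 = 0  (should be 0).
Check: (v - proj_W(v)) · u_2 = 0  (should be 0).
Result: proj_W(v) = (-8/63, -16/63, -34/63, 2/21).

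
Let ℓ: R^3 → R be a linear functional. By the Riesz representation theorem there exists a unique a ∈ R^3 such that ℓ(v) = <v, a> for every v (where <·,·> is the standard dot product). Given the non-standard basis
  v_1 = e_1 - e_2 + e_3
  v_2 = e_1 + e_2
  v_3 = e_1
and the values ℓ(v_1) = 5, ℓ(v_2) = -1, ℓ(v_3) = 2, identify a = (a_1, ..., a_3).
a = (2, -3, 0)

Write a = (a_1, ..., a_3) in the standard basis. For each basis vector v_i, ℓ(v_i) = <v_i, a> is a linear equation in the a_j's. Collect the n equations into a matrix system V a = ℓ, where row i of V is v_i (expressed in the standard basis). Since V is invertible (lower-triangular with 1s on the diagonal, up to permutation), solve by back-substitution:
  V =
[[1, -1, 1],
 [1, 1, 0],
 [1, 0, 0]]
  V a = (5, -1, 2)
Solving gives a = (2, -3, 0).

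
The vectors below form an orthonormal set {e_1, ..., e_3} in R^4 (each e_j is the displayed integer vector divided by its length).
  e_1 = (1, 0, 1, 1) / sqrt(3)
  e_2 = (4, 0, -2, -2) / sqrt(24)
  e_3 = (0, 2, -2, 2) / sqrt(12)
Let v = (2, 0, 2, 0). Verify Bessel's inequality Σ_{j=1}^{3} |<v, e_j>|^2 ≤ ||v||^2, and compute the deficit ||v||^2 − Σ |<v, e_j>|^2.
Σ |<v, e_j>|^2 = 22/3; ||v||^2 = 8; deficit = 2/3

Write each e_j = u_j / sqrt(<u_j, u_j>) where u_j is the displayed integer vector. Then <v, e_j> = <v, u_j> / sqrt(<u_j, u_j>), so |<v, e_j>|^2 = <v, u_j>^2 / <u_j, u_j>.
Coefficients: <v, e_1> = 4/sqrt(3), <v, e_2> = 4/sqrt(24), <v, e_3> = -4/sqrt(12).
Square and sum: Σ |<v, e_j>|^2 = 22/3.
Compute ||v||^2 = v·v = 8.
Deficit = 8 − 22/3 = 2/3 ≥ 0, confirming Bessel's inequality. (The deficit equals ||v − Σ <v,e_j> e_j||^2, the squared distance from v to span{e_j}.)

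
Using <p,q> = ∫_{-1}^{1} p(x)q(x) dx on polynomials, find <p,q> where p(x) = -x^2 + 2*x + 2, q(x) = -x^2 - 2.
<p,q> = -38/5

Expand the product: p(x)·q(x) = x^4 - 2*x^3 - 4*x - 4.
∫_{-1}^{1} of each monomial x^k gives [2/(k+1) if k even, 0 if k odd]. Integrating term-by-term (or equivalently evaluating the antiderivative F(x) = x^5/5 - x^4/2 - 2*x^2 - 4*x at the endpoints):
  F(1) − F(−1) = -63/10 − (13/10) = -38/5.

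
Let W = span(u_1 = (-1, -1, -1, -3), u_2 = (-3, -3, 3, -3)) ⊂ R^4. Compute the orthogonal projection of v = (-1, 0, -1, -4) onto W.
proj_W(v) = (-1, -1, -3/2, -7/2)

Set up U = [u_1 | ... | u_2] ∈ R^(4×2). The projector onto W = col(U) is P = U (U^T U)^(-1) U^T.
Compute U^T U =
  [12, 12]
  [12, 36],
and U^T v = (14, 12).
Solve U^T U · c = U^T v for the coefficients: c = (5/4, -1/12). The projection is proj_W(v) = U c.
Check: (v - proj_W(v)) · u_1 = 0  (should be 0).
Check: (v - proj_W(v)) · u_2 = 0  (should be 0).
Result: proj_W(v) = (-1, -1, -3/2, -7/2).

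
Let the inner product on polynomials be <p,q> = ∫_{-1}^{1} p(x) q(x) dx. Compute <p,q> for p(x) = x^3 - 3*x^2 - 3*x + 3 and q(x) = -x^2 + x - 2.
<p,q> = -52/5

Expand the product: p(x)·q(x) = -x^5 + 4*x^4 - 2*x^3 + 9*x - 6.
∫_{-1}^{1} of each monomial x^k gives [2/(k+1) if k even, 0 if k odd]. Integrating term-by-term (or equivalently evaluating the antiderivative F(x) = -x^6/6 + 4*x^5/5 - x^4/2 + 9*x^2/2 - 6*x at the endpoints):
  F(1) − F(−1) = -41/30 − (271/30) = -52/5.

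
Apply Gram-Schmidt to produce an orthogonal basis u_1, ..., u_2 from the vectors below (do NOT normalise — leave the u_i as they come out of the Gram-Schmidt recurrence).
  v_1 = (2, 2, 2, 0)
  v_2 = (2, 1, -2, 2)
Orthogonal basis:
  u_1 = (2, 2, 2, 0)
  u_2 = (5/3, 2/3, -7/3, 2)

Apply the Gram-Schmidt recurrence
  u_1 = v_1
  u_i = v_i − Σ_{j<i} ((v_i · u_j) / (u_j · u_j)) · u_j.

Step by step this gives:
  u_1 = (2, 2, 2, 0)
  u_2 = (5/3, 2/3, -7/3, 2)

Orthogonality check:
  u_2 · u_1 = 0 (should be 0)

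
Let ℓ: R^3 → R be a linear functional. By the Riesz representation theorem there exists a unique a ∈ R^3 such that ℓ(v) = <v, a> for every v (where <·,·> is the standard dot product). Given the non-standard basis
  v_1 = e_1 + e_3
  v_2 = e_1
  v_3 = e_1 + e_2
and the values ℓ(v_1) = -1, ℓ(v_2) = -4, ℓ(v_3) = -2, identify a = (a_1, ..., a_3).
a = (-4, 2, 3)

Write a = (a_1, ..., a_3) in the standard basis. For each basis vector v_i, ℓ(v_i) = <v_i, a> is a linear equation in the a_j's. Collect the n equations into a matrix system V a = ℓ, where row i of V is v_i (expressed in the standard basis). Since V is invertible (lower-triangular with 1s on the diagonal, up to permutation), solve by back-substitution:
  V =
[[1, 0, 1],
 [1, 0, 0],
 [1, 1, 0]]
  V a = (-1, -4, -2)
Solving gives a = (-4, 2, 3).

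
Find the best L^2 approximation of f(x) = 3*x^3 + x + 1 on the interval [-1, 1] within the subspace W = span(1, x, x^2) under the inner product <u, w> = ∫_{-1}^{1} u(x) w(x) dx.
g(x) = 14*x/5 + 1

The best approximation g ∈ W is the orthogonal projection of f onto W. Writing g = a_0 + a_1 x + a_2 x^2, the coefficients solve the normal equations G · a = b where
  G_{ij} = <φ_i, φ_j> and b_i = <f, φ_i>, with φ_0 = 1, φ_1 = x, φ_2 = x^2.
G =
  [2, 0, 2/3]
  [0, 2/3, 0]
  [2/3, 0, 2/5],
b = (2, 28/15, 2/3).
Solving gives a_0 = 1, a_1 = 14/5, a_2 = 0, so
  g(x) = 14*x/5 + 1.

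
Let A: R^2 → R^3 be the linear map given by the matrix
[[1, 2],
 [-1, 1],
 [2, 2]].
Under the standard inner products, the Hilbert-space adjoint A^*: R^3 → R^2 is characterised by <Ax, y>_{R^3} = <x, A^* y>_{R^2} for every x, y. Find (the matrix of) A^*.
A^* = A^T =
[[1, -1, 2],
 [2, 1, 2]]

For real matrices with standard dot products, the defining identity <Ax, y> = <x, A^* y> gives (Ax)^T y = x^T (A^*) y, i.e. x^T A^T y = x^T (A^*) y. Since this holds for all x, y, we must have A^* = A^T. Therefore
A^* =
[[1, -1, 2],
 [2, 1, 2]].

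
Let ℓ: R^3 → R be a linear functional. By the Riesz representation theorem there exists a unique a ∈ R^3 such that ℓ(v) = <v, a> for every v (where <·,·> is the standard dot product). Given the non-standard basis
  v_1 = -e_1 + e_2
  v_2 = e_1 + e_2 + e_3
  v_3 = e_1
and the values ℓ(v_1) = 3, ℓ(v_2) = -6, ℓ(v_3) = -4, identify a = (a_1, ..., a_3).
a = (-4, -1, -1)

Write a = (a_1, ..., a_3) in the standard basis. For each basis vector v_i, ℓ(v_i) = <v_i, a> is a linear equation in the a_j's. Collect the n equations into a matrix system V a = ℓ, where row i of V is v_i (expressed in the standard basis). Since V is invertible (lower-triangular with 1s on the diagonal, up to permutation), solve by back-substitution:
  V =
[[-1, 1, 0],
 [1, 1, 1],
 [1, 0, 0]]
  V a = (3, -6, -4)
Solving gives a = (-4, -1, -1).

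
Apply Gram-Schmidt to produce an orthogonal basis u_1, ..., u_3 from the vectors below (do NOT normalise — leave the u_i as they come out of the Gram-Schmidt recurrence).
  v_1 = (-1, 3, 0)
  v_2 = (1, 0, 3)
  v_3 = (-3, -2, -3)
Orthogonal basis:
  u_1 = (-1, 3, 0)
  u_2 = (9/10, 3/10, 3)
  u_3 = (-24/11, -8/11, 8/11)

Apply the Gram-Schmidt recurrence
  u_1 = v_1
  u_i = v_i − Σ_{j<i} ((v_i · u_j) / (u_j · u_j)) · u_j.

Step by step this gives:
  u_1 = (-1, 3, 0)
  u_2 = (9/10, 3/10, 3)
  u_3 = (-24/11, -8/11, 8/11)

Orthogonality check:
  u_2 · u_1 = 0 (should be 0)
  u_3 · u_1 = 0 (should be 0)
  u_3 · u_2 = 0 (should be 0)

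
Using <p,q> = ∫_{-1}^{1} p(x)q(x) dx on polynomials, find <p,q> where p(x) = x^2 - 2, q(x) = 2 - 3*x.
<p,q> = -20/3

Expand the product: p(x)·q(x) = -3*x^3 + 2*x^2 + 6*x - 4.
∫_{-1}^{1} of each monomial x^k gives [2/(k+1) if k even, 0 if k odd]. Integrating term-by-term (or equivalently evaluating the antiderivative F(x) = -3*x^4/4 + 2*x^3/3 + 3*x^2 - 4*x at the endpoints):
  F(1) − F(−1) = -13/12 − (67/12) = -20/3.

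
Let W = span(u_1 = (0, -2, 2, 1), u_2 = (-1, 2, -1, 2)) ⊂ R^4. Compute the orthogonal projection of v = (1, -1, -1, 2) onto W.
proj_W(v) = (-13/37, -2/37, 15/37, 40/37)

Set up U = [u_1 | ... | u_2] ∈ R^(4×2). The projector onto W = col(U) is P = U (U^T U)^(-1) U^T.
Compute U^T U =
  [9, -4]
  [-4, 10],
and U^T v = (2, 2).
Solve U^T U · c = U^T v for the coefficients: c = (14/37, 13/37). The projection is proj_W(v) = U c.
Check: (v - proj_W(v)) · u_1 = 0  (should be 0).
Check: (v - proj_W(v)) · u_2 = 0  (should be 0).
Result: proj_W(v) = (-13/37, -2/37, 15/37, 40/37).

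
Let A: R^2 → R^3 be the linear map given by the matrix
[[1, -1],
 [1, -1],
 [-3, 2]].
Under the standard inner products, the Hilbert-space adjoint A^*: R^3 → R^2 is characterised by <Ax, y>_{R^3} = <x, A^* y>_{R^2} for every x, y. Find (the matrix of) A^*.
A^* = A^T =
[[1, 1, -3],
 [-1, -1, 2]]

For real matrices with standard dot products, the defining identity <Ax, y> = <x, A^* y> gives (Ax)^T y = x^T (A^*) y, i.e. x^T A^T y = x^T (A^*) y. Since this holds for all x, y, we must have A^* = A^T. Therefore
A^* =
[[1, 1, -3],
 [-1, -1, 2]].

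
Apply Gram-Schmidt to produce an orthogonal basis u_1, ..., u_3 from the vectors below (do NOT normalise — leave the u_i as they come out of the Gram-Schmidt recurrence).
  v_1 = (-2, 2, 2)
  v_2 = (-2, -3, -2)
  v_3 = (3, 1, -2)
Orthogonal basis:
  u_1 = (-2, 2, 2)
  u_2 = (-3, -2, -1)
  u_3 = (-11/42, 22/21, -55/42)

Apply the Gram-Schmidt recurrence
  u_1 = v_1
  u_i = v_i − Σ_{j<i} ((v_i · u_j) / (u_j · u_j)) · u_j.

Step by step this gives:
  u_1 = (-2, 2, 2)
  u_2 = (-3, -2, -1)
  u_3 = (-11/42, 22/21, -55/42)

Orthogonality check:
  u_2 · u_1 = 0 (should be 0)
  u_3 · u_1 = 0 (should be 0)
  u_3 · u_2 = 0 (should be 0)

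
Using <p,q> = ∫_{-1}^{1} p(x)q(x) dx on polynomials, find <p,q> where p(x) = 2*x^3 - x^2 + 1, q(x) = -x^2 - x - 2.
<p,q> = -56/15

Expand the product: p(x)·q(x) = -2*x^5 - x^4 - 3*x^3 + x^2 - x - 2.
∫_{-1}^{1} of each monomial x^k gives [2/(k+1) if k even, 0 if k odd]. Integrating term-by-term (or equivalently evaluating the antiderivative F(x) = -x^6/3 - x^5/5 - 3*x^4/4 + x^3/3 - x^2/2 - 2*x at the endpoints):
  F(1) − F(−1) = -69/20 − (17/60) = -56/15.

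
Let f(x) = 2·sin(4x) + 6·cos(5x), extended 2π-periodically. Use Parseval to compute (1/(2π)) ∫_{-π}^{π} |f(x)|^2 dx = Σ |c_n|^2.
Σ |c_n|^2 = 20

Expand |f|^2 and use orthogonality of {sin(nx), cos(mx)} on [-π, π]:
  ∫_{-π}^{π} sin(nx)^2 dx = π, ∫ cos(mx)^2 dx = π, and cross terms integrate to 0.
So ∫_{-π}^{π} f(x)^2 dx = 2^2 · π + 6^2 · π = (4 + 36)π.
Divide by 2π: (4 + 36)/2 = 20.
By Parseval, this equals Σ |c_n|^2.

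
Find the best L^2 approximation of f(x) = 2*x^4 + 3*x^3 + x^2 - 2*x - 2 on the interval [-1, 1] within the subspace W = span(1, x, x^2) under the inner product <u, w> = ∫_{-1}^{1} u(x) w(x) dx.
g(x) = 19*x^2/7 - x/5 - 76/35

The best approximation g ∈ W is the orthogonal projection of f onto W. Writing g = a_0 + a_1 x + a_2 x^2, the coefficients solve the normal equations G · a = b where
  G_{ij} = <φ_i, φ_j> and b_i = <f, φ_i>, with φ_0 = 1, φ_1 = x, φ_2 = x^2.
G =
  [2, 0, 2/3]
  [0, 2/3, 0]
  [2/3, 0, 2/5],
b = (-38/15, -2/15, -38/105).
Solving gives a_0 = -76/35, a_1 = -1/5, a_2 = 19/7, so
  g(x) = 19*x^2/7 - x/5 - 76/35.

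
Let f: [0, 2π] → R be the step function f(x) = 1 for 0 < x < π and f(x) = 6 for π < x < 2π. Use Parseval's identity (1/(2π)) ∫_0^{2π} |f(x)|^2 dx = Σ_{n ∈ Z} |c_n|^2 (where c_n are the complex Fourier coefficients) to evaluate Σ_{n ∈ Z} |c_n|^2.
Σ |c_n|^2 = 37/2

Parseval equates the L^2 energy of f (normalised by 1/(2π)) with the ℓ^2 sum of its Fourier coefficients: (1/(2π)) ∫_0^{2π} |f|^2 = Σ |c_n|^2.
Compute the left side: (1/(2π)) [∫_0^π 1^2 dx + ∫_π^{2π} 6^2 dx] = (1/(2π)) · (1π + 36π) = (1 + 36)/2 = 37/2.
So Σ_{n ∈ Z} |c_n|^2 = 37/2.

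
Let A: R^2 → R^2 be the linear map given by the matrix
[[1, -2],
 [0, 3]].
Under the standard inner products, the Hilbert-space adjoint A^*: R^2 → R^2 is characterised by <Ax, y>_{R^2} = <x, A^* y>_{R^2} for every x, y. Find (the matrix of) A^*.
A^* = A^T =
[[1, 0],
 [-2, 3]]

For real matrices with standard dot products, the defining identity <Ax, y> = <x, A^* y> gives (Ax)^T y = x^T (A^*) y, i.e. x^T A^T y = x^T (A^*) y. Since this holds for all x, y, we must have A^* = A^T. Therefore
A^* =
[[1, 0],
 [-2, 3]].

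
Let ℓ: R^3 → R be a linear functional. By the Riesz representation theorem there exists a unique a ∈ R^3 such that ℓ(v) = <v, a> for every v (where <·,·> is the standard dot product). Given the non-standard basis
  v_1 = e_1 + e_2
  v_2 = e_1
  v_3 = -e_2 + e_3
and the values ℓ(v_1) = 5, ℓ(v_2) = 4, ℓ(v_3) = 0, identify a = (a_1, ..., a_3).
a = (4, 1, 1)

Write a = (a_1, ..., a_3) in the standard basis. For each basis vector v_i, ℓ(v_i) = <v_i, a> is a linear equation in the a_j's. Collect the n equations into a matrix system V a = ℓ, where row i of V is v_i (expressed in the standard basis). Since V is invertible (lower-triangular with 1s on the diagonal, up to permutation), solve by back-substitution:
  V =
[[1, 1, 0],
 [1, 0, 0],
 [0, -1, 1]]
  V a = (5, 4, 0)
Solving gives a = (4, 1, 1).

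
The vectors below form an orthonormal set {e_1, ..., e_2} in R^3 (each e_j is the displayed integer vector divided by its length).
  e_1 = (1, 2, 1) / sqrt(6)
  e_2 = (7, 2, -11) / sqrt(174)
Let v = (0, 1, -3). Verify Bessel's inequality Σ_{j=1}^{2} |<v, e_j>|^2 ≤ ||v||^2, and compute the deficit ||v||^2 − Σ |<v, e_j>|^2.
Σ |<v, e_j>|^2 = 209/29; ||v||^2 = 10; deficit = 81/29

Write each e_j = u_j / sqrt(<u_j, u_j>) where u_j is the displayed integer vector. Then <v, e_j> = <v, u_j> / sqrt(<u_j, u_j>), so |<v, e_j>|^2 = <v, u_j>^2 / <u_j, u_j>.
Coefficients: <v, e_1> = -1/sqrt(6), <v, e_2> = 35/sqrt(174).
Square and sum: Σ |<v, e_j>|^2 = 209/29.
Compute ||v||^2 = v·v = 10.
Deficit = 10 − 209/29 = 81/29 ≥ 0, confirming Bessel's inequality. (The deficit equals ||v − Σ <v,e_j> e_j||^2, the squared distance from v to span{e_j}.)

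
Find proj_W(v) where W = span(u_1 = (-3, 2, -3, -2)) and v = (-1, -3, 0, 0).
proj_W(v) = (9/26, -3/13, 9/26, 3/13)

Set up U = [u_1 | ... | u_1] ∈ R^(4×1). The projector onto W = col(U) is P = U (U^T U)^(-1) U^T.
Compute U^T U =
  [26],
and U^T v = (-3).
Solve U^T U · c = U^T v for the coefficients: c = (-3/26). The projection is proj_W(v) = U c.
Check: (v - proj_W(v)) · u_1 = 0  (should be 0).
Result: proj_W(v) = (9/26, -3/13, 9/26, 3/13).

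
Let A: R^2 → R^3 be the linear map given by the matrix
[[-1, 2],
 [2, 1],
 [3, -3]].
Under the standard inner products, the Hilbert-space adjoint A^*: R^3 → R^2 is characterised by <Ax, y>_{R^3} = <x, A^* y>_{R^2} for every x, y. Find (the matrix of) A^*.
A^* = A^T =
[[-1, 2, 3],
 [2, 1, -3]]

For real matrices with standard dot products, the defining identity <Ax, y> = <x, A^* y> gives (Ax)^T y = x^T (A^*) y, i.e. x^T A^T y = x^T (A^*) y. Since this holds for all x, y, we must have A^* = A^T. Therefore
A^* =
[[-1, 2, 3],
 [2, 1, -3]].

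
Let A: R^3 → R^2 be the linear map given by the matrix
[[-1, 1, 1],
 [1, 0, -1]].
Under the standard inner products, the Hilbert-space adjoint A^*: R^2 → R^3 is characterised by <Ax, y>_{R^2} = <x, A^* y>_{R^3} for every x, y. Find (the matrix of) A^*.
A^* = A^T =
[[-1, 1],
 [1, 0],
 [1, -1]]

For real matrices with standard dot products, the defining identity <Ax, y> = <x, A^* y> gives (Ax)^T y = x^T (A^*) y, i.e. x^T A^T y = x^T (A^*) y. Since this holds for all x, y, we must have A^* = A^T. Therefore
A^* =
[[-1, 1],
 [1, 0],
 [1, -1]].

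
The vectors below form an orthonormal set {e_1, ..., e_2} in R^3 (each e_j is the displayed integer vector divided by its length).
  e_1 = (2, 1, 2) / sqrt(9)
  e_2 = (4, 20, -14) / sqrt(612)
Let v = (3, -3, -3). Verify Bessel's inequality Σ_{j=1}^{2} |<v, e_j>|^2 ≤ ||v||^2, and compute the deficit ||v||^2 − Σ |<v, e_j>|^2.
Σ |<v, e_j>|^2 = 18/17; ||v||^2 = 27; deficit = 441/17

Write each e_j = u_j / sqrt(<u_j, u_j>) where u_j is the displayed integer vector. Then <v, e_j> = <v, u_j> / sqrt(<u_j, u_j>), so |<v, e_j>|^2 = <v, u_j>^2 / <u_j, u_j>.
Coefficients: <v, e_1> = -3/sqrt(9), <v, e_2> = -6/sqrt(612).
Square and sum: Σ |<v, e_j>|^2 = 18/17.
Compute ||v||^2 = v·v = 27.
Deficit = 27 − 18/17 = 441/17 ≥ 0, confirming Bessel's inequality. (The deficit equals ||v − Σ <v,e_j> e_j||^2, the squared distance from v to span{e_j}.)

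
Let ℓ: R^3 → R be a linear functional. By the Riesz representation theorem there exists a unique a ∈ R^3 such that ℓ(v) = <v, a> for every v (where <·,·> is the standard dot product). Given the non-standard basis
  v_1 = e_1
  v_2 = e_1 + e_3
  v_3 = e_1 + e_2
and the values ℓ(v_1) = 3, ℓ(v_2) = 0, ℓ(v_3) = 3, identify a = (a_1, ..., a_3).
a = (3, 0, -3)

Write a = (a_1, ..., a_3) in the standard basis. For each basis vector v_i, ℓ(v_i) = <v_i, a> is a linear equation in the a_j's. Collect the n equations into a matrix system V a = ℓ, where row i of V is v_i (expressed in the standard basis). Since V is invertible (lower-triangular with 1s on the diagonal, up to permutation), solve by back-substitution:
  V =
[[1, 0, 0],
 [1, 0, 1],
 [1, 1, 0]]
  V a = (3, 0, 3)
Solving gives a = (3, 0, -3).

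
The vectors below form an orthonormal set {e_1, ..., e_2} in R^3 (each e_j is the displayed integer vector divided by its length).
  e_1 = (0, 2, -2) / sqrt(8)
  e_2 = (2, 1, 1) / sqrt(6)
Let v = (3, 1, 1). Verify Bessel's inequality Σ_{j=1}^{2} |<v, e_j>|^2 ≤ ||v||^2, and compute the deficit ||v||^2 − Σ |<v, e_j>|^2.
Σ |<v, e_j>|^2 = 32/3; ||v||^2 = 11; deficit = 1/3

Write each e_j = u_j / sqrt(<u_j, u_j>) where u_j is the displayed integer vector. Then <v, e_j> = <v, u_j> / sqrt(<u_j, u_j>), so |<v, e_j>|^2 = <v, u_j>^2 / <u_j, u_j>.
Coefficients: <v, e_1> = 0/sqrt(8), <v, e_2> = 8/sqrt(6).
Square and sum: Σ |<v, e_j>|^2 = 32/3.
Compute ||v||^2 = v·v = 11.
Deficit = 11 − 32/3 = 1/3 ≥ 0, confirming Bessel's inequality. (The deficit equals ||v − Σ <v,e_j> e_j||^2, the squared distance from v to span{e_j}.)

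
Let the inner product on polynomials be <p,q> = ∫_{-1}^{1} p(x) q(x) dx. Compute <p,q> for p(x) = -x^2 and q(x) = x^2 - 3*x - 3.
<p,q> = 8/5

Expand the product: p(x)·q(x) = -x^4 + 3*x^3 + 3*x^2.
∫_{-1}^{1} of each monomial x^k gives [2/(k+1) if k even, 0 if k odd]. Integrating term-by-term (or equivalently evaluating the antiderivative F(x) = -x^5/5 + 3*x^4/4 + x^3 at the endpoints):
  F(1) − F(−1) = 31/20 − (-1/20) = 8/5.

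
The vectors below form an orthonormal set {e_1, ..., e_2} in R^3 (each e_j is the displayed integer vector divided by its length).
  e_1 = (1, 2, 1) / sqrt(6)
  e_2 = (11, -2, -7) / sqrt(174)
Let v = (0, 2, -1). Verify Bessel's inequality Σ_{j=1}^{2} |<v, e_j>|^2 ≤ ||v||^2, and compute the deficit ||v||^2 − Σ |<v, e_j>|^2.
Σ |<v, e_j>|^2 = 45/29; ||v||^2 = 5; deficit = 100/29

Write each e_j = u_j / sqrt(<u_j, u_j>) where u_j is the displayed integer vector. Then <v, e_j> = <v, u_j> / sqrt(<u_j, u_j>), so |<v, e_j>|^2 = <v, u_j>^2 / <u_j, u_j>.
Coefficients: <v, e_1> = 3/sqrt(6), <v, e_2> = 3/sqrt(174).
Square and sum: Σ |<v, e_j>|^2 = 45/29.
Compute ||v||^2 = v·v = 5.
Deficit = 5 − 45/29 = 100/29 ≥ 0, confirming Bessel's inequality. (The deficit equals ||v − Σ <v,e_j> e_j||^2, the squared distance from v to span{e_j}.)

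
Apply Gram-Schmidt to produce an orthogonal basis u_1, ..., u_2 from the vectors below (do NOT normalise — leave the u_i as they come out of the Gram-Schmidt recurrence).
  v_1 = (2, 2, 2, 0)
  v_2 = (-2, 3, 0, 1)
Orthogonal basis:
  u_1 = (2, 2, 2, 0)
  u_2 = (-7/3, 8/3, -1/3, 1)

Apply the Gram-Schmidt recurrence
  u_1 = v_1
  u_i = v_i − Σ_{j<i} ((v_i · u_j) / (u_j · u_j)) · u_j.

Step by step this gives:
  u_1 = (2, 2, 2, 0)
  u_2 = (-7/3, 8/3, -1/3, 1)

Orthogonality check:
  u_2 · u_1 = 0 (should be 0)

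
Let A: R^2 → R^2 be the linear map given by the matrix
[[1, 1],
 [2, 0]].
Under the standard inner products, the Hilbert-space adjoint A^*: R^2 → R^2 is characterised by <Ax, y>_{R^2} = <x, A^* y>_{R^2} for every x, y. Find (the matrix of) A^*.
A^* = A^T =
[[1, 2],
 [1, 0]]

For real matrices with standard dot products, the defining identity <Ax, y> = <x, A^* y> gives (Ax)^T y = x^T (A^*) y, i.e. x^T A^T y = x^T (A^*) y. Since this holds for all x, y, we must have A^* = A^T. Therefore
A^* =
[[1, 2],
 [1, 0]].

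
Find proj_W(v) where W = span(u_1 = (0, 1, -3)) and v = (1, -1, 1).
proj_W(v) = (0, -2/5, 6/5)

Set up U = [u_1 | ... | u_1] ∈ R^(3×1). The projector onto W = col(U) is P = U (U^T U)^(-1) U^T.
Compute U^T U =
  [10],
and U^T v = (-4).
Solve U^T U · c = U^T v for the coefficients: c = (-2/5). The projection is proj_W(v) = U c.
Check: (v - proj_W(v)) · u_1 = 0  (should be 0).
Result: proj_W(v) = (0, -2/5, 6/5).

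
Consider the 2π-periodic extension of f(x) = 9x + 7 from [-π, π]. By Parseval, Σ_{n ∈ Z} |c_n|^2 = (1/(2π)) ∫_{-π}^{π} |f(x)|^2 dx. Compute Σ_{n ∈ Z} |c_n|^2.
Σ |c_n|^2 = 27π^2 + 49

Expand and integrate term by term over [-π, π]:
  ∫ (9x)^2 dx = 81·(2π^3/3); ∫ 2·9·(7)·x dx = 0 (odd integrand); ∫ 7^2 dx = 49·2π.
So (1/(2π)) ∫_{-π}^{π} (9x + 7)^2 dx = 81π^2/3 + 49 = 27π^2 + 49.
Parseval ⇒ Σ |c_n|^2 = 27π^2 + 49.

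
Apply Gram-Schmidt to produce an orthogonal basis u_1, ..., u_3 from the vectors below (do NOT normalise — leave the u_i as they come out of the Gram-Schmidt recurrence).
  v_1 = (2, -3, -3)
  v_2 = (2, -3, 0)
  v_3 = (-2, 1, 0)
Orthogonal basis:
  u_1 = (2, -3, -3)
  u_2 = (9/11, -27/22, 39/22)
  u_3 = (-12/13, -8/13, 0)

Apply the Gram-Schmidt recurrence
  u_1 = v_1
  u_i = v_i − Σ_{j<i} ((v_i · u_j) / (u_j · u_j)) · u_j.

Step by step this gives:
  u_1 = (2, -3, -3)
  u_2 = (9/11, -27/22, 39/22)
  u_3 = (-12/13, -8/13, 0)

Orthogonality check:
  u_2 · u_1 = 0 (should be 0)
  u_3 · u_1 = 0 (should be 0)
  u_3 · u_2 = 0 (should be 0)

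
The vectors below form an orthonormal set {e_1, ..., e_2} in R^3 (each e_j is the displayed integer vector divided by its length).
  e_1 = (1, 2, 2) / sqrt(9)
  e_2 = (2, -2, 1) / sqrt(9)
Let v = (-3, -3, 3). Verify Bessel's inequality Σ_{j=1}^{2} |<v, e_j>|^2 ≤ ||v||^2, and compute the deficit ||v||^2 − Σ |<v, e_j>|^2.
Σ |<v, e_j>|^2 = 2; ||v||^2 = 27; deficit = 25

Write each e_j = u_j / sqrt(<u_j, u_j>) where u_j is the displayed integer vector. Then <v, e_j> = <v, u_j> / sqrt(<u_j, u_j>), so |<v, e_j>|^2 = <v, u_j>^2 / <u_j, u_j>.
Coefficients: <v, e_1> = -3/sqrt(9), <v, e_2> = 3/sqrt(9).
Square and sum: Σ |<v, e_j>|^2 = 2.
Compute ||v||^2 = v·v = 27.
Deficit = 27 − 2 = 25 ≥ 0, confirming Bessel's inequality. (The deficit equals ||v − Σ <v,e_j> e_j||^2, the squared distance from v to span{e_j}.)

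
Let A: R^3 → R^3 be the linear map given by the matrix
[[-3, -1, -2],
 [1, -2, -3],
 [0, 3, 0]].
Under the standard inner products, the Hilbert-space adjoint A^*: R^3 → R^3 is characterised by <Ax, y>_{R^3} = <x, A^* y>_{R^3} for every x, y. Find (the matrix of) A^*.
A^* = A^T =
[[-3, 1, 0],
 [-1, -2, 3],
 [-2, -3, 0]]

For real matrices with standard dot products, the defining identity <Ax, y> = <x, A^* y> gives (Ax)^T y = x^T (A^*) y, i.e. x^T A^T y = x^T (A^*) y. Since this holds for all x, y, we must have A^* = A^T. Therefore
A^* =
[[-3, 1, 0],
 [-1, -2, 3],
 [-2, -3, 0]].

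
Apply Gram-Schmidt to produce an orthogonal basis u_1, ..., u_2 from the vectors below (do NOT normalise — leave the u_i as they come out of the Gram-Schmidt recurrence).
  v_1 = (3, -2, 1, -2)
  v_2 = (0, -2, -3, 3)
Orthogonal basis:
  u_1 = (3, -2, 1, -2)
  u_2 = (5/6, -23/9, -49/18, 22/9)

Apply the Gram-Schmidt recurrence
  u_1 = v_1
  u_i = v_i − Σ_{j<i} ((v_i · u_j) / (u_j · u_j)) · u_j.

Step by step this gives:
  u_1 = (3, -2, 1, -2)
  u_2 = (5/6, -23/9, -49/18, 22/9)

Orthogonality check:
  u_2 · u_1 = 0 (should be 0)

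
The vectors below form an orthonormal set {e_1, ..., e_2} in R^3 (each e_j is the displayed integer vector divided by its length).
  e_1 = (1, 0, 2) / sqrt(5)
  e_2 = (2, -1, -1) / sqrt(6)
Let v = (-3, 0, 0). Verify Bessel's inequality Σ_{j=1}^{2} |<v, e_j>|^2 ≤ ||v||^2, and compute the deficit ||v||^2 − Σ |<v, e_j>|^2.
Σ |<v, e_j>|^2 = 39/5; ||v||^2 = 9; deficit = 6/5

Write each e_j = u_j / sqrt(<u_j, u_j>) where u_j is the displayed integer vector. Then <v, e_j> = <v, u_j> / sqrt(<u_j, u_j>), so |<v, e_j>|^2 = <v, u_j>^2 / <u_j, u_j>.
Coefficients: <v, e_1> = -3/sqrt(5), <v, e_2> = -6/sqrt(6).
Square and sum: Σ |<v, e_j>|^2 = 39/5.
Compute ||v||^2 = v·v = 9.
Deficit = 9 − 39/5 = 6/5 ≥ 0, confirming Bessel's inequality. (The deficit equals ||v − Σ <v,e_j> e_j||^2, the squared distance from v to span{e_j}.)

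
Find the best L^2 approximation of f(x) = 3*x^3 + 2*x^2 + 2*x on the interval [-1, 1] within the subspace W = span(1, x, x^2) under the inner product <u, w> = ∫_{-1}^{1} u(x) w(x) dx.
g(x) = 2*x^2 + 19*x/5

The best approximation g ∈ W is the orthogonal projection of f onto W. Writing g = a_0 + a_1 x + a_2 x^2, the coefficients solve the normal equations G · a = b where
  G_{ij} = <φ_i, φ_j> and b_i = <f, φ_i>, with φ_0 = 1, φ_1 = x, φ_2 = x^2.
G =
  [2, 0, 2/3]
  [0, 2/3, 0]
  [2/3, 0, 2/5],
b = (4/3, 38/15, 4/5).
Solving gives a_0 = 0, a_1 = 19/5, a_2 = 2, so
  g(x) = 2*x^2 + 19*x/5.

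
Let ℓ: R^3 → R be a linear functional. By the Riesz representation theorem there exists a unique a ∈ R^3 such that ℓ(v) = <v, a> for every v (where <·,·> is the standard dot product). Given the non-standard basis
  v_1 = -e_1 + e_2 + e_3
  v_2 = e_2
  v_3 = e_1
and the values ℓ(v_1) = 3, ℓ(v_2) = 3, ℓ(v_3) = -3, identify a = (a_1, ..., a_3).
a = (-3, 3, -3)

Write a = (a_1, ..., a_3) in the standard basis. For each basis vector v_i, ℓ(v_i) = <v_i, a> is a linear equation in the a_j's. Collect the n equations into a matrix system V a = ℓ, where row i of V is v_i (expressed in the standard basis). Since V is invertible (lower-triangular with 1s on the diagonal, up to permutation), solve by back-substitution:
  V =
[[-1, 1, 1],
 [0, 1, 0],
 [1, 0, 0]]
  V a = (3, 3, -3)
Solving gives a = (-3, 3, -3).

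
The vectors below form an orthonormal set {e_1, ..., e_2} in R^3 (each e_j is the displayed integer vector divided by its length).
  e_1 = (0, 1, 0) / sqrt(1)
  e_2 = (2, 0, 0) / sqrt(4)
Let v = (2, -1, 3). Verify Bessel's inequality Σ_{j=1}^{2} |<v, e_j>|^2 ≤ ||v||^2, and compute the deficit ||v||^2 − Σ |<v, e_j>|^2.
Σ |<v, e_j>|^2 = 5; ||v||^2 = 14; deficit = 9

Write each e_j = u_j / sqrt(<u_j, u_j>) where u_j is the displayed integer vector. Then <v, e_j> = <v, u_j> / sqrt(<u_j, u_j>), so |<v, e_j>|^2 = <v, u_j>^2 / <u_j, u_j>.
Coefficients: <v, e_1> = -1/sqrt(1), <v, e_2> = 4/sqrt(4).
Square and sum: Σ |<v, e_j>|^2 = 5.
Compute ||v||^2 = v·v = 14.
Deficit = 14 − 5 = 9 ≥ 0, confirming Bessel's inequality. (The deficit equals ||v − Σ <v,e_j> e_j||^2, the squared distance from v to span{e_j}.)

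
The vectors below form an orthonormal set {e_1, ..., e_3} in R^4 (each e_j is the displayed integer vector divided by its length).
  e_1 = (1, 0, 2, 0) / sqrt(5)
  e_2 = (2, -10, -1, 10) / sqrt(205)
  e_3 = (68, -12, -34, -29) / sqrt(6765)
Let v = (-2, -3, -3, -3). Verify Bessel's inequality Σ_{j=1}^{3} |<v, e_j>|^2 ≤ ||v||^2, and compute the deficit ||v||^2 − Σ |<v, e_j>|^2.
Σ |<v, e_j>|^2 = 2306/165; ||v||^2 = 31; deficit = 2809/165

Write each e_j = u_j / sqrt(<u_j, u_j>) where u_j is the displayed integer vector. Then <v, e_j> = <v, u_j> / sqrt(<u_j, u_j>), so |<v, e_j>|^2 = <v, u_j>^2 / <u_j, u_j>.
Coefficients: <v, e_1> = -8/sqrt(5), <v, e_2> = -1/sqrt(205), <v, e_3> = 89/sqrt(6765).
Square and sum: Σ |<v, e_j>|^2 = 2306/165.
Compute ||v||^2 = v·v = 31.
Deficit = 31 − 2306/165 = 2809/165 ≥ 0, confirming Bessel's inequality. (The deficit equals ||v − Σ <v,e_j> e_j||^2, the squared distance from v to span{e_j}.)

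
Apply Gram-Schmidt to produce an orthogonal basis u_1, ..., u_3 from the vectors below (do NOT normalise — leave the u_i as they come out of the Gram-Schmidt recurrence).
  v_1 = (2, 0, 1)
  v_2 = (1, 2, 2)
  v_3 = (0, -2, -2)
Orthogonal basis:
  u_1 = (2, 0, 1)
  u_2 = (-3/5, 2, 6/5)
  u_3 = (4/29, 6/29, -8/29)

Apply the Gram-Schmidt recurrence
  u_1 = v_1
  u_i = v_i − Σ_{j<i} ((v_i · u_j) / (u_j · u_j)) · u_j.

Step by step this gives:
  u_1 = (2, 0, 1)
  u_2 = (-3/5, 2, 6/5)
  u_3 = (4/29, 6/29, -8/29)

Orthogonality check:
  u_2 · u_1 = 0 (should be 0)
  u_3 · u_1 = 0 (should be 0)
  u_3 · u_2 = 0 (should be 0)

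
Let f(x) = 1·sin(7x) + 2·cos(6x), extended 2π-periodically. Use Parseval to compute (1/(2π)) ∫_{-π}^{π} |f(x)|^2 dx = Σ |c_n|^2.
Σ |c_n|^2 = 5/2

Expand |f|^2 and use orthogonality of {sin(nx), cos(mx)} on [-π, π]:
  ∫_{-π}^{π} sin(nx)^2 dx = π, ∫ cos(mx)^2 dx = π, and cross terms integrate to 0.
So ∫_{-π}^{π} f(x)^2 dx = 1^2 · π + 2^2 · π = (1 + 4)π.
Divide by 2π: (1 + 4)/2 = 5/2.
By Parseval, this equals Σ |c_n|^2.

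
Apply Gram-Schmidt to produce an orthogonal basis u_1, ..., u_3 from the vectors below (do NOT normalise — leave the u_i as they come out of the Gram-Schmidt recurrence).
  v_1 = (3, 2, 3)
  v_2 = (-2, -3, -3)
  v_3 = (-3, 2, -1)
Orthogonal basis:
  u_1 = (3, 2, 3)
  u_2 = (19/22, -12/11, -3/22)
  u_3 = (6/43, 6/43, -10/43)

Apply the Gram-Schmidt recurrence
  u_1 = v_1
  u_i = v_i − Σ_{j<i} ((v_i · u_j) / (u_j · u_j)) · u_j.

Step by step this gives:
  u_1 = (3, 2, 3)
  u_2 = (19/22, -12/11, -3/22)
  u_3 = (6/43, 6/43, -10/43)

Orthogonality check:
  u_2 · u_1 = 0 (should be 0)
  u_3 · u_1 = 0 (should be 0)
  u_3 · u_2 = 0 (should be 0)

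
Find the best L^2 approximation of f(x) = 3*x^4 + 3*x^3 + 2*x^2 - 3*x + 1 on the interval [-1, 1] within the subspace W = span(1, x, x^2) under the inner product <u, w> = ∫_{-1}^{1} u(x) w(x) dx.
g(x) = 32*x^2/7 - 6*x/5 + 26/35

The best approximation g ∈ W is the orthogonal projection of f onto W. Writing g = a_0 + a_1 x + a_2 x^2, the coefficients solve the normal equations G · a = b where
  G_{ij} = <φ_i, φ_j> and b_i = <f, φ_i>, with φ_0 = 1, φ_1 = x, φ_2 = x^2.
G =
  [2, 0, 2/3]
  [0, 2/3, 0]
  [2/3, 0, 2/5],
b = (68/15, -4/5, 244/105).
Solving gives a_0 = 26/35, a_1 = -6/5, a_2 = 32/7, so
  g(x) = 32*x^2/7 - 6*x/5 + 26/35.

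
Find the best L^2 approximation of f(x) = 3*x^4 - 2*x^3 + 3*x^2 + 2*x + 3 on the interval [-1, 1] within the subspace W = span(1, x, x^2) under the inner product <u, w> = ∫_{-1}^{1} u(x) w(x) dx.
g(x) = 39*x^2/7 + 4*x/5 + 96/35

The best approximation g ∈ W is the orthogonal projection of f onto W. Writing g = a_0 + a_1 x + a_2 x^2, the coefficients solve the normal equations G · a = b where
  G_{ij} = <φ_i, φ_j> and b_i = <f, φ_i>, with φ_0 = 1, φ_1 = x, φ_2 = x^2.
G =
  [2, 0, 2/3]
  [0, 2/3, 0]
  [2/3, 0, 2/5],
b = (46/5, 8/15, 142/35).
Solving gives a_0 = 96/35, a_1 = 4/5, a_2 = 39/7, so
  g(x) = 39*x^2/7 + 4*x/5 + 96/35.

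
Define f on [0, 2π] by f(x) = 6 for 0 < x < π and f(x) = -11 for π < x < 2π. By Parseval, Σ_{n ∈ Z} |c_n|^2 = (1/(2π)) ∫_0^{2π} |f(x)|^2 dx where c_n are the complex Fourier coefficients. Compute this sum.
Σ |c_n|^2 = 157/2

Parseval equates the L^2 energy of f (normalised by 1/(2π)) with the ℓ^2 sum of its Fourier coefficients: (1/(2π)) ∫_0^{2π} |f|^2 = Σ |c_n|^2.
Compute the left side: (1/(2π)) [∫_0^π 6^2 dx + ∫_π^{2π} (-11)^2 dx] = (1/(2π)) · (36π + 121π) = (36 + 121)/2 = 157/2.
So Σ_{n ∈ Z} |c_n|^2 = 157/2.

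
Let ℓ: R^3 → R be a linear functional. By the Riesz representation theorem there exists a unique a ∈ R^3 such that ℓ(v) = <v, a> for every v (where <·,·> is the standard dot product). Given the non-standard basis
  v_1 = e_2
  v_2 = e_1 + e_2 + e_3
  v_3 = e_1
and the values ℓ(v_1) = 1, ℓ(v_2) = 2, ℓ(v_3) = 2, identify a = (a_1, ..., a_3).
a = (2, 1, -1)

Write a = (a_1, ..., a_3) in the standard basis. For each basis vector v_i, ℓ(v_i) = <v_i, a> is a linear equation in the a_j's. Collect the n equations into a matrix system V a = ℓ, where row i of V is v_i (expressed in the standard basis). Since V is invertible (lower-triangular with 1s on the diagonal, up to permutation), solve by back-substitution:
  V =
[[0, 1, 0],
 [1, 1, 1],
 [1, 0, 0]]
  V a = (1, 2, 2)
Solving gives a = (2, 1, -1).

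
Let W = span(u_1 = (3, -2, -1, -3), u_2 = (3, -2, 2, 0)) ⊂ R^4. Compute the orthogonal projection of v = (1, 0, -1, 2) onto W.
proj_W(v) = (0, 0, 1/2, 1/2)

Set up U = [u_1 | ... | u_2] ∈ R^(4×2). The projector onto W = col(U) is P = U (U^T U)^(-1) U^T.
Compute U^T U =
  [23, 11]
  [11, 17],
and U^T v = (-2, 1).
Solve U^T U · c = U^T v for the coefficients: c = (-1/6, 1/6). The projection is proj_W(v) = U c.
Check: (v - proj_W(v)) · u_1 = 0  (should be 0).
Check: (v - proj_W(v)) · u_2 = 0  (should be 0).
Result: proj_W(v) = (0, 0, 1/2, 1/2).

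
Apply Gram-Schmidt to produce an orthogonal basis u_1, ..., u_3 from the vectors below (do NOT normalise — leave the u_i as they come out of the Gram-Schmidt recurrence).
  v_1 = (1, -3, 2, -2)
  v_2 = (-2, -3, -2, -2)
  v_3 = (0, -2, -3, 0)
Orthogonal basis:
  u_1 = (1, -3, 2, -2)
  u_2 = (-43/18, -11/6, -25/9, -11/9)
  u_3 = (516/329, -262/329, -387/329, 264/329)

Apply the Gram-Schmidt recurrence
  u_1 = v_1
  u_i = v_i − Σ_{j<i} ((v_i · u_j) / (u_j · u_j)) · u_j.

Step by step this gives:
  u_1 = (1, -3, 2, -2)
  u_2 = (-43/18, -11/6, -25/9, -11/9)
  u_3 = (516/329, -262/329, -387/329, 264/329)

Orthogonality check:
  u_2 · u_1 = 0 (should be 0)
  u_3 · u_1 = 0 (should be 0)
  u_3 · u_2 = 0 (should be 0)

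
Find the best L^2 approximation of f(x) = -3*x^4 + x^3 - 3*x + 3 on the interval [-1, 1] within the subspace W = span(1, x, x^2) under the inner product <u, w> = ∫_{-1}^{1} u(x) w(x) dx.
g(x) = -18*x^2/7 - 12*x/5 + 114/35

The best approximation g ∈ W is the orthogonal projection of f onto W. Writing g = a_0 + a_1 x + a_2 x^2, the coefficients solve the normal equations G · a = b where
  G_{ij} = <φ_i, φ_j> and b_i = <f, φ_i>, with φ_0 = 1, φ_1 = x, φ_2 = x^2.
G =
  [2, 0, 2/3]
  [0, 2/3, 0]
  [2/3, 0, 2/5],
b = (24/5, -8/5, 8/7).
Solving gives a_0 = 114/35, a_1 = -12/5, a_2 = -18/7, so
  g(x) = -18*x^2/7 - 12*x/5 + 114/35.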